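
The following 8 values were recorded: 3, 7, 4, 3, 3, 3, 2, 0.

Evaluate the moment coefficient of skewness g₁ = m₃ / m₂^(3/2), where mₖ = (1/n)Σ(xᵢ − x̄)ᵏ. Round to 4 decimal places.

0.5462

x̄ = (3 + 7 + 4 + 3 + 3 + 3 + 2 + 0) / 8 = 3.1250
deviations (xᵢ − x̄): -0.1250, 3.8750, 0.8750, -0.1250, -0.1250, -0.1250, -1.1250, -3.1250
Σ(xᵢ − x̄)² = 26.8750 ⇒ m₂ = 26.8750/8 = 3.35938
Σ(xᵢ − x̄)³ = 26.9063 ⇒ m₃ = 26.9063/8 = 3.36328
m₂^(3/2) = 3.35938^(1.5) = 6.15726
g₁ = m₃ / m₂^(3/2) = 3.36328 / 6.15726 ≈ 0.5462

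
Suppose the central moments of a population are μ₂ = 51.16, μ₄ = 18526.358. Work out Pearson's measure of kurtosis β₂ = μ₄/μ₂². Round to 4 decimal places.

7.0783

μ₂² = 51.16² = 2617.34560
μ₄/μ₂² = 18526.358 / 2617.34560 = 7.07830
β₂ ≈ 7.0783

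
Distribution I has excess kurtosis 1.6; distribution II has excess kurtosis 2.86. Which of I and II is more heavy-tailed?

II

Higher excess kurtosis ⇒ heavier tails relative to the normal distribution.
1.6 vs 2.86: the larger is 2.86, so II has heavier tails.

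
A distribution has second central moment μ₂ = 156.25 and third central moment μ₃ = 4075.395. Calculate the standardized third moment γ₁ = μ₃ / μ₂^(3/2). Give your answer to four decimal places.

2.0866

σ = √μ₂ = √156.25 = 12.50000
σ³ = μ₂^(3/2) = 1953.12500
γ₁ = μ₃/σ³ = 4075.395 / 1953.12500 ≈ 2.0866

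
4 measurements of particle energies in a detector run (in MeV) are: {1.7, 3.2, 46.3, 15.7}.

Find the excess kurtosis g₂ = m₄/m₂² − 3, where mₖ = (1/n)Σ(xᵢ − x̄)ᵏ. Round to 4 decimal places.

x̄ = 16.7250
Σ(xᵢ − x̄)² = 1284.4075 ⇒ m₂ = 321.10187
Σ(xᵢ − x̄)⁴ = 849492.4285 ⇒ m₄ = 212373.10713
m₂² = 103106.41413
g₂ = m₄/m₂² − 3 = 2.05975 − 3 ≈ -0.9403

-0.9403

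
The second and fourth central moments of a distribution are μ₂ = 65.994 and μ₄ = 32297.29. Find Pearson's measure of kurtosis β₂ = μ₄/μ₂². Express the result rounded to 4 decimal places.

7.4158

μ₂² = 65.994² = 4355.20804
μ₄/μ₂² = 32297.29 / 4355.20804 = 7.41579
β₂ ≈ 7.4158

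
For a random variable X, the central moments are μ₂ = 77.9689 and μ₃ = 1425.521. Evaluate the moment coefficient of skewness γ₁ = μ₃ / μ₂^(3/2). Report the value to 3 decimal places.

2.071

σ = √μ₂ = √77.9689 = 8.83000
σ³ = μ₂^(3/2) = 688.46539
γ₁ = μ₃/σ³ = 1425.521 / 688.46539 ≈ 2.071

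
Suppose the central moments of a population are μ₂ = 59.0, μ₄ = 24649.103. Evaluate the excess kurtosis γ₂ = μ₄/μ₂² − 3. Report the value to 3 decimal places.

4.081

μ₂² = 59.0² = 3481.00000
μ₄/μ₂² = 24649.103 / 3481.00000 = 7.08104
γ₂ = 7.08104 − 3 ≈ 4.081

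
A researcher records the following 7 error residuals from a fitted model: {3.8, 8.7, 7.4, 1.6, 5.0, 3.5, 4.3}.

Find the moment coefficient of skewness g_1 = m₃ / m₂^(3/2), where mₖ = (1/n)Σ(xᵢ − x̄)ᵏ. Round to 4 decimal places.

x̄ = (3.8 + 8.7 + 7.4 + 1.6 + 5.0 + 3.5 + 4.3) / 7 = 4.9000
deviations (xᵢ − x̄): -1.1000, 3.8000, 2.5000, -3.3000, 0.1000, -1.4000, -0.6000
Σ(xᵢ − x̄)² = 35.1200 ⇒ m₂ = 35.1200/7 = 5.01714
Σ(xᵢ − x̄)³ = 30.2700 ⇒ m₃ = 30.2700/7 = 4.32429
m₂^(3/2) = 5.01714^(1.5) = 11.23789
g_1 = m₃ / m₂^(3/2) = 4.32429 / 11.23789 ≈ 0.3848

0.3848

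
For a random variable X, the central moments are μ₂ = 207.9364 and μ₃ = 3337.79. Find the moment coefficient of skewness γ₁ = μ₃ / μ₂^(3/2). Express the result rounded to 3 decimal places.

1.113

σ = √μ₂ = √207.9364 = 14.42000
σ³ = μ₂^(3/2) = 2998.44289
γ₁ = μ₃/σ³ = 3337.79 / 2998.44289 ≈ 1.113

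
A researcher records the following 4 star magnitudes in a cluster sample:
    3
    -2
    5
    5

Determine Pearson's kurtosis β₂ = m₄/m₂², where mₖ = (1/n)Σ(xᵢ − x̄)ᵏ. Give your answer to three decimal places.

2.090

x̄ = 2.7500
Σ(xᵢ − x̄)² = 32.7500 ⇒ m₂ = 8.18750
Σ(xᵢ − x̄)⁴ = 560.3281 ⇒ m₄ = 140.08203
m₂² = 67.03516
β₂ = m₄/m₂² = 140.08203 / 67.03516 ≈ 2.090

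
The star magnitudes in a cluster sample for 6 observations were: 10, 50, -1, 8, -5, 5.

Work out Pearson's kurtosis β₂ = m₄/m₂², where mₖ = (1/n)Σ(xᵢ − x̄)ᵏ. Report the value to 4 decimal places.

3.6696

x̄ = 11.1667
Σ(xᵢ − x̄)² = 1966.8333 ⇒ m₂ = 327.80556
Σ(xᵢ − x̄)⁴ = 2365918.1528 ⇒ m₄ = 394319.69213
m₂² = 107456.48225
β₂ = m₄/m₂² = 394319.69213 / 107456.48225 ≈ 3.6696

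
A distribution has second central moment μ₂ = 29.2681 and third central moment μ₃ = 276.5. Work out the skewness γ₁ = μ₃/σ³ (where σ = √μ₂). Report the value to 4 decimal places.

σ = √μ₂ = √29.2681 = 5.41000
σ³ = μ₂^(3/2) = 158.34042
γ₁ = μ₃/σ³ = 276.5 / 158.34042 ≈ 1.7462

1.7462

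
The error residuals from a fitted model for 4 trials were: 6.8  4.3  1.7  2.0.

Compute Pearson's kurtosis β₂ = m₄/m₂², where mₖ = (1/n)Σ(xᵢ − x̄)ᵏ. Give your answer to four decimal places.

x̄ = 3.7000
Σ(xᵢ − x̄)² = 16.8600 ⇒ m₂ = 4.21500
Σ(xᵢ − x̄)⁴ = 116.8338 ⇒ m₄ = 29.20845
m₂² = 17.76622
β₂ = m₄/m₂² = 29.20845 / 17.76622 ≈ 1.6440

1.6440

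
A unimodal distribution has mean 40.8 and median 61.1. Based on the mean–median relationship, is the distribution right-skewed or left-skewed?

mean − median = 40.8 − 61.1 = -20.3
mean < median ⇒ the longer tail is on the left ⇒ left-skewed (negatively skewed).

left-skewed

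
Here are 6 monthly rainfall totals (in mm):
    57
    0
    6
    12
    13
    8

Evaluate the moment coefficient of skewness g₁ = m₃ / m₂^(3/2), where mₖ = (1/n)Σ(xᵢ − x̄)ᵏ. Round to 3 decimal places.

1.580

x̄ = (57 + 0 + 6 + 12 + 13 + 8) / 6 = 16.0000
deviations (xᵢ − x̄): 41.0000, -16.0000, -10.0000, -4.0000, -3.0000, -8.0000
Σ(xᵢ − x̄)² = 2126.0000 ⇒ m₂ = 2126.0000/6 = 354.33333
Σ(xᵢ − x̄)³ = 63222.0000 ⇒ m₃ = 63222.0000/6 = 10537.00000
m₂^(3/2) = 354.33333^(1.5) = 6669.87991
g₁ = m₃ / m₂^(3/2) = 10537.00000 / 6669.87991 ≈ 1.580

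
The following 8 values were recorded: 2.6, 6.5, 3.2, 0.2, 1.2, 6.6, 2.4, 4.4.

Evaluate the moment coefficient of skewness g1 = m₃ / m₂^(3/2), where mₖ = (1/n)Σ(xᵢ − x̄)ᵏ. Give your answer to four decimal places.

0.2457

x̄ = (2.6 + 6.5 + 3.2 + 0.2 + 1.2 + 6.6 + 2.4 + 4.4) / 8 = 3.3875
deviations (xᵢ − x̄): -0.7875, 3.1125, -0.1875, -3.1875, -2.1875, 3.2125, -0.9875, 1.0125
Σ(xᵢ − x̄)² = 37.6087 ⇒ m₂ = 37.6087/8 = 4.70109
Σ(xᵢ − x̄)³ = 20.0333 ⇒ m₃ = 20.0333/8 = 2.50417
m₂^(3/2) = 4.70109^(1.5) = 10.19291
g1 = m₃ / m₂^(3/2) = 2.50417 / 10.19291 ≈ 0.2457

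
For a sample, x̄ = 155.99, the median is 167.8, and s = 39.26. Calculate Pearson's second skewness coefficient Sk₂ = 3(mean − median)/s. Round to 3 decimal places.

-0.902

Sk₂ = 3(155.99 − 167.8) / 39.26 = 3 × -11.8100 / 39.26
    = -35.4300 / 39.26 ≈ -0.902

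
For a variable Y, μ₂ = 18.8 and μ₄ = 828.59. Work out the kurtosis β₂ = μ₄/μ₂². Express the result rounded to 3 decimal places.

2.344

μ₂² = 18.8² = 353.44000
μ₄/μ₂² = 828.59 / 353.44000 = 2.34436
β₂ ≈ 2.344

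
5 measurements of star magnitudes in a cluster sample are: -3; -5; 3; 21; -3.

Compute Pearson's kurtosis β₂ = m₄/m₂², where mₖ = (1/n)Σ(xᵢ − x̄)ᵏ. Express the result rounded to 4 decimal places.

x̄ = 2.6000
Σ(xᵢ − x̄)² = 459.2000 ⇒ m₂ = 91.84000
Σ(xᵢ − x̄)⁴ = 119926.0160 ⇒ m₄ = 23985.20320
m₂² = 8434.58560
β₂ = m₄/m₂² = 23985.20320 / 8434.58560 ≈ 2.8437

2.8437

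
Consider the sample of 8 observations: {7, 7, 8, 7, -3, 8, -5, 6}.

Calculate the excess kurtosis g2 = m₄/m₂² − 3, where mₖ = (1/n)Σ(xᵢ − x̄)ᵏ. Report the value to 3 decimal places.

-0.571

x̄ = 4.3750
Σ(xᵢ − x̄)² = 191.8750 ⇒ m₂ = 23.98438
Σ(xᵢ − x̄)⁴ = 11177.8691 ⇒ m₄ = 1397.23364
m₂² = 575.25024
g2 = m₄/m₂² − 3 = 2.42891 − 3 ≈ -0.571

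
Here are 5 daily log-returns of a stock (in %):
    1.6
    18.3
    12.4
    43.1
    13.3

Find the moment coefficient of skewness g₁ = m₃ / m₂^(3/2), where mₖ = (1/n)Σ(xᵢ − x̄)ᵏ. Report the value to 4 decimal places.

0.9030

x̄ = (1.6 + 18.3 + 12.4 + 43.1 + 13.3) / 5 = 17.7400
deviations (xᵢ − x̄): -16.1400, 0.5600, -5.3400, 25.3600, -4.4400
Σ(xᵢ − x̄)² = 952.1720 ⇒ m₂ = 952.1720/5 = 190.43440
Σ(xᵢ − x̄)³ = 11865.6770 ⇒ m₃ = 11865.6770/5 = 2373.13541
m₂^(3/2) = 190.43440^(1.5) = 2627.95608
g₁ = m₃ / m₂^(3/2) = 2373.13541 / 2627.95608 ≈ 0.9030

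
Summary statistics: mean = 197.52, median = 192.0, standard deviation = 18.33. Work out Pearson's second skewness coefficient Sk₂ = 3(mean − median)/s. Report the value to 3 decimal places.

Sk₂ = 3(197.52 − 192.0) / 18.33 = 3 × 5.5200 / 18.33
    = 16.5600 / 18.33 ≈ 0.903

0.903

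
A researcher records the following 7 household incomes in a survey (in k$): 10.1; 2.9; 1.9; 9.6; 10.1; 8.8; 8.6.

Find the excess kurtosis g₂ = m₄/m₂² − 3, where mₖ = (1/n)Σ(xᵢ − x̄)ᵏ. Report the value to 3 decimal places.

-1.067

x̄ = 7.4286
Σ(xᵢ − x̄)² = 73.3143 ⇒ m₂ = 10.47347
Σ(xᵢ − x̄)⁴ = 1484.3147 ⇒ m₄ = 212.04496
m₂² = 109.69356
g₂ = m₄/m₂² − 3 = 1.93307 − 3 ≈ -1.067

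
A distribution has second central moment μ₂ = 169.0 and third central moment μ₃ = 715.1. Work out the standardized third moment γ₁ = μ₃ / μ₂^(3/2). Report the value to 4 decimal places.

σ = √μ₂ = √169.0 = 13.00000
σ³ = μ₂^(3/2) = 2197.00000
γ₁ = μ₃/σ³ = 715.1 / 2197.00000 ≈ 0.3255

0.3255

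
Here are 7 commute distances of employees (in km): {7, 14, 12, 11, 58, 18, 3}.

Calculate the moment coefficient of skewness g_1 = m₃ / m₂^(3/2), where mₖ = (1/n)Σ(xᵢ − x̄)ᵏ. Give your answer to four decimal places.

x̄ = (7 + 14 + 12 + 11 + 58 + 18 + 3) / 7 = 17.5714
deviations (xᵢ − x̄): -10.5714, -3.5714, -5.5714, -6.5714, 40.4286, 0.4286, -14.5714
Σ(xᵢ − x̄)² = 2045.7143 ⇒ m₂ = 2045.7143/7 = 292.24490
Σ(xᵢ − x̄)³ = 61301.7551 ⇒ m₃ = 61301.7551/7 = 8757.39359
m₂^(3/2) = 292.24490^(1.5) = 4995.97673
g_1 = m₃ / m₂^(3/2) = 8757.39359 / 4995.97673 ≈ 1.7529

1.7529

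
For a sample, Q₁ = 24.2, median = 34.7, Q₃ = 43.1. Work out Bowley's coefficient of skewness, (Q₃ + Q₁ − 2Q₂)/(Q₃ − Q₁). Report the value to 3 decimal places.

-0.111

numerator: Q₃ + Q₁ − 2Q₂ = 43.1 + 24.2 − 2×34.7 = -2.1000
denominator: Q₃ − Q₁ = 43.1 − 24.2 = 18.9000
Bowley skewness = -2.1000 / 18.9000 ≈ -0.111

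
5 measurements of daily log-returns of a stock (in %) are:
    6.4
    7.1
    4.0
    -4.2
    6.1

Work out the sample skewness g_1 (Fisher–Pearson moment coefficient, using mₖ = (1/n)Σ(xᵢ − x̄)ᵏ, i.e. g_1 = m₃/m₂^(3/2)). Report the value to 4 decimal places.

x̄ = (6.4 + 7.1 + 4.0 - 4.2 + 6.1) / 5 = 3.8800
deviations (xᵢ − x̄): 2.5200, 3.2200, 0.1200, -8.0800, 2.2200
Σ(xᵢ − x̄)² = 86.9480 ⇒ m₂ = 86.9480/5 = 17.38960
Σ(xᵢ − x̄)³ = -467.1821 ⇒ m₃ = -467.1821/5 = -93.43642
m₂^(3/2) = 17.38960^(1.5) = 72.51609
g_1 = m₃ / m₂^(3/2) = -93.43642 / 72.51609 ≈ -1.2885

-1.2885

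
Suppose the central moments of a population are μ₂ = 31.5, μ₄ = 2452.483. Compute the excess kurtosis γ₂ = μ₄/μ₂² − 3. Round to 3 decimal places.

-0.528

μ₂² = 31.5² = 992.25000
μ₄/μ₂² = 2452.483 / 992.25000 = 2.47164
γ₂ = 2.47164 − 3 ≈ -0.528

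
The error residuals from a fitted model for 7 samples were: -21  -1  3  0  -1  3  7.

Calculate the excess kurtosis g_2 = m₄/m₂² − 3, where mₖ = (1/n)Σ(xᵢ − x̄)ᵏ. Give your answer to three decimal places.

1.345

x̄ = -1.4286
Σ(xᵢ − x̄)² = 495.7143 ⇒ m₂ = 70.81633
Σ(xᵢ − x̄)⁴ = 152540.5773 ⇒ m₄ = 21791.51104
m₂² = 5014.95210
g_2 = m₄/m₂² − 3 = 4.34531 − 3 ≈ 1.345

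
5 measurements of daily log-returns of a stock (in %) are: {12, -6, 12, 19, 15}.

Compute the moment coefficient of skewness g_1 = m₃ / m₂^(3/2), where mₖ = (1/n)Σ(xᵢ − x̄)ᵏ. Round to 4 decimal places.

-1.1566

x̄ = (12 - 6 + 12 + 19 + 15) / 5 = 10.4000
deviations (xᵢ − x̄): 1.6000, -16.4000, 1.6000, 8.6000, 4.6000
Σ(xᵢ − x̄)² = 369.2000 ⇒ m₂ = 369.2000/5 = 73.84000
Σ(xᵢ − x̄)³ = -3669.3600 ⇒ m₃ = -3669.3600/5 = -733.87200
m₂^(3/2) = 73.84000^(1.5) = 634.50863
g_1 = m₃ / m₂^(3/2) = -733.87200 / 634.50863 ≈ -1.1566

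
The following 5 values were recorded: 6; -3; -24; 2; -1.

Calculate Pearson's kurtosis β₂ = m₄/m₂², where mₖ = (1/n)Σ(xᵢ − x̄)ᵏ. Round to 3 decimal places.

2.874

x̄ = -4.0000
Σ(xᵢ − x̄)² = 546.0000 ⇒ m₂ = 109.20000
Σ(xᵢ − x̄)⁴ = 171378.0000 ⇒ m₄ = 34275.60000
m₂² = 11924.64000
β₂ = m₄/m₂² = 34275.60000 / 11924.64000 ≈ 2.874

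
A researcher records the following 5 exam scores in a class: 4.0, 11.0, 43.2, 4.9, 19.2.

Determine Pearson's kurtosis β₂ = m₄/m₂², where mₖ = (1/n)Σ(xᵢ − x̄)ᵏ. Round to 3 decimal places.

x̄ = 16.4600
Σ(xᵢ − x̄)² = 1041.2320 ⇒ m₂ = 208.24640
Σ(xᵢ − x̄)⁴ = 554170.5627 ⇒ m₄ = 110834.11253
m₂² = 43366.56311
β₂ = m₄/m₂² = 110834.11253 / 43366.56311 ≈ 2.556

2.556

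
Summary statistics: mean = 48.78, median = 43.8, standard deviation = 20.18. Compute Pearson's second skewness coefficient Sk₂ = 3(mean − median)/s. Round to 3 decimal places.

Sk₂ = 3(48.78 − 43.8) / 20.18 = 3 × 4.9800 / 20.18
    = 14.9400 / 20.18 ≈ 0.740

0.740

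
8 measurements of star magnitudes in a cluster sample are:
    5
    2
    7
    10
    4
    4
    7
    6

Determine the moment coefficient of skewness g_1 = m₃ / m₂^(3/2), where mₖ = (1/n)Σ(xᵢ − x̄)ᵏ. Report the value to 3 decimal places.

0.340

x̄ = (5 + 2 + 7 + 10 + 4 + 4 + 7 + 6) / 8 = 5.6250
deviations (xᵢ − x̄): -0.6250, -3.6250, 1.3750, 4.3750, -1.6250, -1.6250, 1.3750, 0.3750
Σ(xᵢ − x̄)² = 41.8750 ⇒ m₂ = 41.8750/8 = 5.23438
Σ(xᵢ − x̄)³ = 32.5313 ⇒ m₃ = 32.5313/8 = 4.06641
m₂^(3/2) = 5.23438^(1.5) = 11.97560
g_1 = m₃ / m₂^(3/2) = 4.06641 / 11.97560 ≈ 0.340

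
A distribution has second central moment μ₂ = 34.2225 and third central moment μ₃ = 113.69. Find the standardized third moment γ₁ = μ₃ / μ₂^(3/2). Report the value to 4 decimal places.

σ = √μ₂ = √34.2225 = 5.85000
σ³ = μ₂^(3/2) = 200.20162
γ₁ = μ₃/σ³ = 113.69 / 200.20162 ≈ 0.5679

0.5679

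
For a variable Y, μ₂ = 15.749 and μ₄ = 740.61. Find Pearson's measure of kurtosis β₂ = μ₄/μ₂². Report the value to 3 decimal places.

μ₂² = 15.749² = 248.03100
μ₄/μ₂² = 740.61 / 248.03100 = 2.98596
β₂ ≈ 2.986

2.986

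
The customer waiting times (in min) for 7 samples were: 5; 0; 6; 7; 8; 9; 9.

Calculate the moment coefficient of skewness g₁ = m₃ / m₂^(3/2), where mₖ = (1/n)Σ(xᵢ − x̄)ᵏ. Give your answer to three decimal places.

-1.184

x̄ = (5 + 0 + 6 + 7 + 8 + 9 + 9) / 7 = 6.2857
deviations (xᵢ − x̄): -1.2857, -6.2857, -0.2857, 0.7143, 1.7143, 2.7143, 2.7143
Σ(xᵢ − x̄)² = 59.4286 ⇒ m₂ = 59.4286/7 = 8.48980
Σ(xᵢ − x̄)³ = -205.1020 ⇒ m₃ = -205.1020/7 = -29.30029
m₂^(3/2) = 8.48980^(1.5) = 24.73693
g₁ = m₃ / m₂^(3/2) = -29.30029 / 24.73693 ≈ -1.184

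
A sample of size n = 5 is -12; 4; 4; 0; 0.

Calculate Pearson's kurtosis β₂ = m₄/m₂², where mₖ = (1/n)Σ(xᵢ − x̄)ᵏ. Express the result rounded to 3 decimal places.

2.813

x̄ = -0.8000
Σ(xᵢ − x̄)² = 172.8000 ⇒ m₂ = 34.56000
Σ(xᵢ − x̄)⁴ = 16797.6960 ⇒ m₄ = 3359.53920
m₂² = 1194.39360
β₂ = m₄/m₂² = 3359.53920 / 1194.39360 ≈ 2.813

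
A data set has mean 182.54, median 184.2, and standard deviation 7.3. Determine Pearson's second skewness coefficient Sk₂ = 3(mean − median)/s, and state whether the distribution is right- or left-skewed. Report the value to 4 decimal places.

Sk₂ = 3(182.54 − 184.2) / 7.3 = 3 × -1.6600 / 7.3
    = -4.9800 / 7.3 ≈ -0.6822
Sk₂ < 0 ⇒ mean < median ⇒ left-skewed (negative skew).

-0.6822, left-skewed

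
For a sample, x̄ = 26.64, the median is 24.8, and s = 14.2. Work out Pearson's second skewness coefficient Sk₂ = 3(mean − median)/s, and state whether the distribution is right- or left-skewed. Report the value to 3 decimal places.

0.389, right-skewed

Sk₂ = 3(26.64 − 24.8) / 14.2 = 3 × 1.8400 / 14.2
    = 5.5200 / 14.2 ≈ 0.389
Sk₂ > 0 ⇒ mean > median ⇒ right-skewed (positive skew).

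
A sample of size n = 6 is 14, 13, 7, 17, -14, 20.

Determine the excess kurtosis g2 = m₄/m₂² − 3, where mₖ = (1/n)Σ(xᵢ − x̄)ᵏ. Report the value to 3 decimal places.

x̄ = 9.5000
Σ(xᵢ − x̄)² = 757.5000 ⇒ m₂ = 126.25000
Σ(xᵢ − x̄)⁴ = 320898.3750 ⇒ m₄ = 53483.06250
m₂² = 15939.06250
g2 = m₄/m₂² − 3 = 3.35547 − 3 ≈ 0.355

0.355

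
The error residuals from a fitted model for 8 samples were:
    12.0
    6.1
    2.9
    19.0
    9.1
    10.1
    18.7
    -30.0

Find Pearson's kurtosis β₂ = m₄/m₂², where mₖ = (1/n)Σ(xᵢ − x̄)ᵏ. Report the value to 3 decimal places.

x̄ = 5.9875
Σ(xᵢ − x̄)² = 1698.3287 ⇒ m₂ = 212.29109
Σ(xᵢ − x̄)⁴ = 1733850.0519 ⇒ m₄ = 216731.25649
m₂² = 45067.50849
β₂ = m₄/m₂² = 216731.25649 / 45067.50849 ≈ 4.809

4.809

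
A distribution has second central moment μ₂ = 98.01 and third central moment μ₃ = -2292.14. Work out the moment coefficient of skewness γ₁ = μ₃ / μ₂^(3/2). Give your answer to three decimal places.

σ = √μ₂ = √98.01 = 9.90000
σ³ = μ₂^(3/2) = 970.29900
γ₁ = μ₃/σ³ = -2292.14 / 970.29900 ≈ -2.362

-2.362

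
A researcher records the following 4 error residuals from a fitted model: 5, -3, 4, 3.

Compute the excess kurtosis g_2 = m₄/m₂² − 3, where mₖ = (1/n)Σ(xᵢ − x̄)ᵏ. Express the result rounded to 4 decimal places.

x̄ = 2.2500
Σ(xᵢ − x̄)² = 38.7500 ⇒ m₂ = 9.68750
Σ(xᵢ − x̄)⁴ = 826.5781 ⇒ m₄ = 206.64453
m₂² = 93.84766
g_2 = m₄/m₂² − 3 = 2.20191 − 3 ≈ -0.7981

-0.7981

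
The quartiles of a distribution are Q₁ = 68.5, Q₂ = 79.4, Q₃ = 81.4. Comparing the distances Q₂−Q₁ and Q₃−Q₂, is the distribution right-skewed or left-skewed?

left-skewed

Q₂ − Q₁ = 10.9;  Q₃ − Q₂ = 2.0
Q₂ − Q₁ > Q₃ − Q₂ ⇒ the lower half is more spread out ⇒ left-skewed.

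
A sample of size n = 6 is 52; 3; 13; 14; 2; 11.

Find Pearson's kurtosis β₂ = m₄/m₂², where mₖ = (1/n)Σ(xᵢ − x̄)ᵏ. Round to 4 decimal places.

3.6908

x̄ = 15.8333
Σ(xᵢ − x̄)² = 1698.8333 ⇒ m₂ = 283.13889
Σ(xᵢ − x̄)⁴ = 1775301.4861 ⇒ m₄ = 295883.58102
m₂² = 80167.63040
β₂ = m₄/m₂² = 295883.58102 / 80167.63040 ≈ 3.6908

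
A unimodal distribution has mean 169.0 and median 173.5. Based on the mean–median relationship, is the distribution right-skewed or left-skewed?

mean − median = 169.0 − 173.5 = -4.5
mean < median ⇒ the longer tail is on the left ⇒ left-skewed (negatively skewed).

left-skewed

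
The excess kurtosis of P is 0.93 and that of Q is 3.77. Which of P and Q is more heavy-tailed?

Higher excess kurtosis ⇒ heavier tails relative to the normal distribution.
0.93 vs 3.77: the larger is 3.77, so Q has heavier tails.

Q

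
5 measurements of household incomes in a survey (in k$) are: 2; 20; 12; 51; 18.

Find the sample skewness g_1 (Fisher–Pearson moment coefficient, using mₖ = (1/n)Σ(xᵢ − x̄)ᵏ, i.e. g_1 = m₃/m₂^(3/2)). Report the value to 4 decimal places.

x̄ = (2 + 20 + 12 + 51 + 18) / 5 = 20.6000
deviations (xᵢ − x̄): -18.6000, -0.6000, -8.6000, 30.4000, -2.6000
Σ(xᵢ − x̄)² = 1351.2000 ⇒ m₂ = 1351.2000/5 = 270.24000
Σ(xᵢ − x̄)³ = 21005.7600 ⇒ m₃ = 21005.7600/5 = 4201.15200
m₂^(3/2) = 270.24000^(1.5) = 4442.46943
g_1 = m₃ / m₂^(3/2) = 4201.15200 / 4442.46943 ≈ 0.9457

0.9457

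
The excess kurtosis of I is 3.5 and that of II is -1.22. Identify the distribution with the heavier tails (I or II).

Higher excess kurtosis ⇒ heavier tails relative to the normal distribution.
3.5 vs -1.22: the larger is 3.5, so I has heavier tails. (I is leptokurtic — heavier-than-normal tails; the other is platykurtic.)

I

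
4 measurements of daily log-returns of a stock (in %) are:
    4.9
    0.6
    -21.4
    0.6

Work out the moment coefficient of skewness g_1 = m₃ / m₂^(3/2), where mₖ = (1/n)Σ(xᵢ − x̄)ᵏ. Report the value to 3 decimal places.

x̄ = (4.9 + 0.6 - 21.4 + 0.6) / 4 = -3.8250
deviations (xᵢ − x̄): 8.7250, 4.4250, -17.5750, 4.4250
Σ(xᵢ − x̄)² = 424.1675 ⇒ m₂ = 424.1675/4 = 106.04187
Σ(xᵢ − x̄)³ = -4591.0924 ⇒ m₃ = -4591.0924/4 = -1147.77309
m₂^(3/2) = 106.04187^(1.5) = 1091.98355
g_1 = m₃ / m₂^(3/2) = -1147.77309 / 1091.98355 ≈ -1.051

-1.051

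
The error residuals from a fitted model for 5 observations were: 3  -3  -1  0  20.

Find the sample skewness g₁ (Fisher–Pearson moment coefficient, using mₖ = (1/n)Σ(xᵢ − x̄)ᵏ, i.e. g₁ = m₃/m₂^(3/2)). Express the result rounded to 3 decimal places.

x̄ = (3 - 3 - 1 + 0 + 20) / 5 = 3.8000
deviations (xᵢ − x̄): -0.8000, -6.8000, -4.8000, -3.8000, 16.2000
Σ(xᵢ − x̄)² = 346.8000 ⇒ m₂ = 346.8000/5 = 69.36000
Σ(xᵢ − x̄)³ = 3771.1200 ⇒ m₃ = 3771.1200/5 = 754.22400
m₂^(3/2) = 69.36000^(1.5) = 577.64847
g₁ = m₃ / m₂^(3/2) = 754.22400 / 577.64847 ≈ 1.306

1.306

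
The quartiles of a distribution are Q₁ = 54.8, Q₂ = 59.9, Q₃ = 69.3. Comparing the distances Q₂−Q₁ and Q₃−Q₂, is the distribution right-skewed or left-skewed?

Q₂ − Q₁ = 5.1;  Q₃ − Q₂ = 9.4
Q₃ − Q₂ > Q₂ − Q₁ ⇒ the upper half is more spread out ⇒ right-skewed.

right-skewed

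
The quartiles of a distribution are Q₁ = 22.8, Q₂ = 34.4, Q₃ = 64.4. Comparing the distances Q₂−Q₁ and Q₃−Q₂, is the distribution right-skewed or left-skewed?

Q₂ − Q₁ = 11.6;  Q₃ − Q₂ = 30.0
Q₃ − Q₂ > Q₂ − Q₁ ⇒ the upper half is more spread out ⇒ right-skewed.

right-skewed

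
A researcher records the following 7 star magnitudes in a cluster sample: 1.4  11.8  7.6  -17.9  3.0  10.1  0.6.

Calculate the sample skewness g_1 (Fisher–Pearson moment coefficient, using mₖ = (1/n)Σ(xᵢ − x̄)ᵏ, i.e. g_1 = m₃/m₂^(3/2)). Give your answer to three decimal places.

-1.268

x̄ = (1.4 + 11.8 + 7.6 - 17.9 + 3.0 + 10.1 + 0.6) / 7 = 2.3714
deviations (xᵢ − x̄): -0.9714, 9.4286, 5.2286, -20.2714, 0.6286, 7.7286, -1.7714
Σ(xᵢ − x̄)² = 591.3743 ⇒ m₂ = 591.3743/7 = 84.48204
Σ(xᵢ − x̄)³ = -6893.6286 ⇒ m₃ = -6893.6286/7 = -984.80409
m₂^(3/2) = 84.48204^(1.5) = 776.50918
g_1 = m₃ / m₂^(3/2) = -984.80409 / 776.50918 ≈ -1.268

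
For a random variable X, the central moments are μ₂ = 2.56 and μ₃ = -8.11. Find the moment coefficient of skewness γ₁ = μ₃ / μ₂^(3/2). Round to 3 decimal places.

-1.980

σ = √μ₂ = √2.56 = 1.60000
σ³ = μ₂^(3/2) = 4.09600
γ₁ = μ₃/σ³ = -8.11 / 4.09600 ≈ -1.980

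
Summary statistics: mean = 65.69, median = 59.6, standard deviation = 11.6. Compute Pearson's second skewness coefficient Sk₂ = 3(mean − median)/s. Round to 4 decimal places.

Sk₂ = 3(65.69 − 59.6) / 11.6 = 3 × 6.0900 / 11.6
    = 18.2700 / 11.6 ≈ 1.5750

1.5750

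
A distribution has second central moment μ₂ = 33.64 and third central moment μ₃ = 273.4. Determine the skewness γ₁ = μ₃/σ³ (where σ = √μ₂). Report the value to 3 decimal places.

1.401

σ = √μ₂ = √33.64 = 5.80000
σ³ = μ₂^(3/2) = 195.11200
γ₁ = μ₃/σ³ = 273.4 / 195.11200 ≈ 1.401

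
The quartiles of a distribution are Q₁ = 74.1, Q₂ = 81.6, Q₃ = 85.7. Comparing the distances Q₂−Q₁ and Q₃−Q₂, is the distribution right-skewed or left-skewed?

Q₂ − Q₁ = 7.5;  Q₃ − Q₂ = 4.1
Q₂ − Q₁ > Q₃ − Q₂ ⇒ the lower half is more spread out ⇒ left-skewed.

left-skewed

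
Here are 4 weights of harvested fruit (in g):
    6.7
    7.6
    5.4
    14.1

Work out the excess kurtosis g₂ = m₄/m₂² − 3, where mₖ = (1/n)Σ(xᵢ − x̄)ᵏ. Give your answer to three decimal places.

x̄ = 8.4500
Σ(xᵢ − x̄)² = 45.0100 ⇒ m₂ = 11.25250
Σ(xᵢ − x̄)⁴ = 1115.4834 ⇒ m₄ = 278.87086
m₂² = 126.61876
g₂ = m₄/m₂² − 3 = 2.20245 − 3 ≈ -0.798

-0.798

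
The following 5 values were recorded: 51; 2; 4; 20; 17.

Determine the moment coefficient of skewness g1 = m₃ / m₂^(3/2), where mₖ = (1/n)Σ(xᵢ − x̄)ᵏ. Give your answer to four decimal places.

0.9372

x̄ = (51 + 2 + 4 + 20 + 17) / 5 = 18.8000
deviations (xᵢ − x̄): 32.2000, -16.8000, -14.8000, 1.2000, -1.8000
Σ(xᵢ − x̄)² = 1542.8000 ⇒ m₂ = 1542.8000/5 = 308.56000
Σ(xᵢ − x̄)³ = 25398.7200 ⇒ m₃ = 25398.7200/5 = 5079.74400
m₂^(3/2) = 308.56000^(1.5) = 5420.12670
g1 = m₃ / m₂^(3/2) = 5079.74400 / 5420.12670 ≈ 0.9372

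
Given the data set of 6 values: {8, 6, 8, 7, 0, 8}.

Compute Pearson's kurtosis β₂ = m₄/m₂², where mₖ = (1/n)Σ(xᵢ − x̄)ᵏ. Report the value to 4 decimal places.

3.7250

x̄ = 6.1667
Σ(xᵢ − x̄)² = 48.8333 ⇒ m₂ = 8.13889
Σ(xᵢ − x̄)⁴ = 1480.4861 ⇒ m₄ = 246.74769
m₂² = 66.24151
β₂ = m₄/m₂² = 246.74769 / 66.24151 ≈ 3.7250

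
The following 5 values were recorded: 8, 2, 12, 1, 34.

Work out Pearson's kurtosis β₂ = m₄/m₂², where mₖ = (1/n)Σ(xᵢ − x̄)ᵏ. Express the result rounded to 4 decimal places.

2.7116

x̄ = 11.4000
Σ(xᵢ − x̄)² = 719.2000 ⇒ m₂ = 143.84000
Σ(xᵢ − x̄)⁴ = 280515.6160 ⇒ m₄ = 56103.12320
m₂² = 20689.94560
β₂ = m₄/m₂² = 56103.12320 / 20689.94560 ≈ 2.7116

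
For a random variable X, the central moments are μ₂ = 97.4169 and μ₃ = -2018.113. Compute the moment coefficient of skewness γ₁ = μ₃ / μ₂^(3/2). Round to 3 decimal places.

-2.099

σ = √μ₂ = √97.4169 = 9.87000
σ³ = μ₂^(3/2) = 961.50480
γ₁ = μ₃/σ³ = -2018.113 / 961.50480 ≈ -2.099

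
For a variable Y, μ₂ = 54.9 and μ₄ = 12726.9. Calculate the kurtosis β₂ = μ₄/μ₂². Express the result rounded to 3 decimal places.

μ₂² = 54.9² = 3014.01000
μ₄/μ₂² = 12726.9 / 3014.01000 = 4.22258
β₂ ≈ 4.223

4.223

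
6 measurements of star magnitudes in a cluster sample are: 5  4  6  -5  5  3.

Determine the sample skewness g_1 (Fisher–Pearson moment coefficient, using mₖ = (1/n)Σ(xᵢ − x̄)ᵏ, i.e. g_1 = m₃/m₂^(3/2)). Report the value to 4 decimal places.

x̄ = (5 + 4 + 6 - 5 + 5 + 3) / 6 = 3.0000
deviations (xᵢ − x̄): 2.0000, 1.0000, 3.0000, -8.0000, 2.0000, 0.0000
Σ(xᵢ − x̄)² = 82.0000 ⇒ m₂ = 82.0000/6 = 13.66667
Σ(xᵢ − x̄)³ = -468.0000 ⇒ m₃ = -468.0000/6 = -78.00000
m₂^(3/2) = 13.66667^(1.5) = 50.52356
g_1 = m₃ / m₂^(3/2) = -78.00000 / 50.52356 ≈ -1.5438

-1.5438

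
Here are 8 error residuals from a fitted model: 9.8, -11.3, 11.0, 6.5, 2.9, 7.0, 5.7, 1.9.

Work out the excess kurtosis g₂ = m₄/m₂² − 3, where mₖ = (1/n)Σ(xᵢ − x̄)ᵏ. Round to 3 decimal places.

1.203

x̄ = 4.1875
Σ(xᵢ − x̄)² = 340.2088 ⇒ m₂ = 42.52609
Σ(xᵢ − x̄)⁴ = 60806.7862 ⇒ m₄ = 7600.84827
m₂² = 1808.46865
g₂ = m₄/m₂² − 3 = 4.20292 − 3 ≈ 1.203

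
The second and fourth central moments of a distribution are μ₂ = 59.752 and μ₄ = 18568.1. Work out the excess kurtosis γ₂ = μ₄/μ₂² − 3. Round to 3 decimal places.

μ₂² = 59.752² = 3570.30150
μ₄/μ₂² = 18568.1 / 3570.30150 = 5.20071
γ₂ = 5.20071 − 3 ≈ 2.201

2.201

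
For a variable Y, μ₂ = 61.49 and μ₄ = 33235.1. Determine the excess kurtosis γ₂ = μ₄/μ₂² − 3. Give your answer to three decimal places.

μ₂² = 61.49² = 3781.02010
μ₄/μ₂² = 33235.1 / 3781.02010 = 8.78998
γ₂ = 8.78998 − 3 ≈ 5.790

5.790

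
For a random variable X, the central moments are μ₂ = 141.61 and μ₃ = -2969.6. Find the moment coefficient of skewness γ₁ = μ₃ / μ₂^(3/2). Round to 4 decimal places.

σ = √μ₂ = √141.61 = 11.90000
σ³ = μ₂^(3/2) = 1685.15900
γ₁ = μ₃/σ³ = -2969.6 / 1685.15900 ≈ -1.7622

-1.7622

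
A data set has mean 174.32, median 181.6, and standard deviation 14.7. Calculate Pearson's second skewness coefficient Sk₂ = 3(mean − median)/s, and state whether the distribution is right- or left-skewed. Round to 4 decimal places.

Sk₂ = 3(174.32 − 181.6) / 14.7 = 3 × -7.2800 / 14.7
    = -21.8400 / 14.7 ≈ -1.4857
Sk₂ < 0 ⇒ mean < median ⇒ left-skewed (negative skew).

-1.4857, left-skewed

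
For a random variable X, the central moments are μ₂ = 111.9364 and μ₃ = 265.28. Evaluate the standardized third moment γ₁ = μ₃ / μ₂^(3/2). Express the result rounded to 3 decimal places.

0.224

σ = √μ₂ = √111.9364 = 10.58000
σ³ = μ₂^(3/2) = 1184.28711
γ₁ = μ₃/σ³ = 265.28 / 1184.28711 ≈ 0.224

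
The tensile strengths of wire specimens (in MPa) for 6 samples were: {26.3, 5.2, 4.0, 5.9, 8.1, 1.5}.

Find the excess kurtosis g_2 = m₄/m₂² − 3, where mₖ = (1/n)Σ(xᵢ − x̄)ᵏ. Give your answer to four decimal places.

0.8016

x̄ = 8.5000
Σ(xᵢ − x̄)² = 403.9000 ⇒ m₂ = 67.31667
Σ(xᵢ − x̄)⁴ = 103362.9634 ⇒ m₄ = 17227.16057
m₂² = 4531.53361
g_2 = m₄/m₂² − 3 = 3.80162 − 3 ≈ 0.8016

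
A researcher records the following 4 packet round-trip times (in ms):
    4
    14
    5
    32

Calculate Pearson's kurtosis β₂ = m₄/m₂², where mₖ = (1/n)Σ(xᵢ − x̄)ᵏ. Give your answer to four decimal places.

x̄ = 13.7500
Σ(xᵢ − x̄)² = 504.7500 ⇒ m₂ = 126.18750
Σ(xᵢ − x̄)⁴ = 125829.3281 ⇒ m₄ = 31457.33203
m₂² = 15923.28516
β₂ = m₄/m₂² = 31457.33203 / 15923.28516 ≈ 1.9756

1.9756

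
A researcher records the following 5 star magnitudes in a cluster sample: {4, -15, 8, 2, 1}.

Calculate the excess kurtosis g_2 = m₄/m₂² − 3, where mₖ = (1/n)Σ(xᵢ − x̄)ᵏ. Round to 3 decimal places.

-0.139

x̄ = 0.0000
Σ(xᵢ − x̄)² = 310.0000 ⇒ m₂ = 62.00000
Σ(xᵢ − x̄)⁴ = 54994.0000 ⇒ m₄ = 10998.80000
m₂² = 3844.00000
g_2 = m₄/m₂² − 3 = 2.86129 − 3 ≈ -0.139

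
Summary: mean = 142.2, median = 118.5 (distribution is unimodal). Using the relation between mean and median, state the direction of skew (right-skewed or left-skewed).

right-skewed

mean − median = 142.2 − 118.5 = 23.7
mean > median ⇒ the longer tail is on the right ⇒ right-skewed (positively skewed).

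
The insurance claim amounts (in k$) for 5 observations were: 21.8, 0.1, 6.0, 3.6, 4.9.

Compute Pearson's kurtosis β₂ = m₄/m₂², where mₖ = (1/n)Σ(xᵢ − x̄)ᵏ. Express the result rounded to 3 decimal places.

2.950

x̄ = 7.2800
Σ(xᵢ − x̄)² = 283.2280 ⇒ m₂ = 56.64560
Σ(xᵢ − x̄)⁴ = 47325.2739 ⇒ m₄ = 9465.05478
m₂² = 3208.72400
β₂ = m₄/m₂² = 9465.05478 / 3208.72400 ≈ 2.950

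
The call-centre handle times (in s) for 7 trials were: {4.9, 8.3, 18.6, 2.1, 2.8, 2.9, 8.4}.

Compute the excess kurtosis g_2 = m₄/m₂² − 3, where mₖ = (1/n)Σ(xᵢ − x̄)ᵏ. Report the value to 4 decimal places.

x̄ = 6.8571
Σ(xᵢ − x̄)² = 200.9371 ⇒ m₂ = 28.70531
Σ(xᵢ − x̄)⁴ = 20067.9031 ⇒ m₄ = 2866.84330
m₂² = 823.99460
g_2 = m₄/m₂² − 3 = 3.47920 − 3 ≈ 0.4792

0.4792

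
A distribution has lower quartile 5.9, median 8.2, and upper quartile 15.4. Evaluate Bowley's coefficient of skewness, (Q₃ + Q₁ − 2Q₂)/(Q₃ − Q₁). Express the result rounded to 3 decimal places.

numerator: Q₃ + Q₁ − 2Q₂ = 15.4 + 5.9 − 2×8.2 = 4.9000
denominator: Q₃ − Q₁ = 15.4 − 5.9 = 9.5000
Bowley skewness = 4.9000 / 9.5000 ≈ 0.516

0.516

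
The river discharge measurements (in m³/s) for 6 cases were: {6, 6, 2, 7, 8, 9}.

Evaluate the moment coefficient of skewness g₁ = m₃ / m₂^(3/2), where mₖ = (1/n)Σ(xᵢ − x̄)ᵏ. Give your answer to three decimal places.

-0.887

x̄ = (6 + 6 + 2 + 7 + 8 + 9) / 6 = 6.3333
deviations (xᵢ − x̄): -0.3333, -0.3333, -4.3333, 0.6667, 1.6667, 2.6667
Σ(xᵢ − x̄)² = 29.3333 ⇒ m₂ = 29.3333/6 = 4.88889
Σ(xᵢ − x̄)³ = -57.5556 ⇒ m₃ = -57.5556/6 = -9.59259
m₂^(3/2) = 4.88889^(1.5) = 10.80974
g₁ = m₃ / m₂^(3/2) = -9.59259 / 10.80974 ≈ -0.887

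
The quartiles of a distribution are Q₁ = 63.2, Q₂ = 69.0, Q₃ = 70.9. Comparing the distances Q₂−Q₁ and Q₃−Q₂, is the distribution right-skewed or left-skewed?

Q₂ − Q₁ = 5.8;  Q₃ − Q₂ = 1.9
Q₂ − Q₁ > Q₃ − Q₂ ⇒ the lower half is more spread out ⇒ left-skewed.

left-skewed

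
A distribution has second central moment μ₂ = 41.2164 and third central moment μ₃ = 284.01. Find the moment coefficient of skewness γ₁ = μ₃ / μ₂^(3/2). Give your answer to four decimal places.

1.0733

σ = √μ₂ = √41.2164 = 6.42000
σ³ = μ₂^(3/2) = 264.60929
γ₁ = μ₃/σ³ = 284.01 / 264.60929 ≈ 1.0733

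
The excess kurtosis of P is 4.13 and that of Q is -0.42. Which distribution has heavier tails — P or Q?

Higher excess kurtosis ⇒ heavier tails relative to the normal distribution.
4.13 vs -0.42: the larger is 4.13, so P has heavier tails. (P is leptokurtic — heavier-than-normal tails; the other is platykurtic.)

P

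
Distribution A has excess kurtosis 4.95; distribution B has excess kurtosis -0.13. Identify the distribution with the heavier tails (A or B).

A

Higher excess kurtosis ⇒ heavier tails relative to the normal distribution.
4.95 vs -0.13: the larger is 4.95, so A has heavier tails. (A is leptokurtic — heavier-than-normal tails; the other is platykurtic.)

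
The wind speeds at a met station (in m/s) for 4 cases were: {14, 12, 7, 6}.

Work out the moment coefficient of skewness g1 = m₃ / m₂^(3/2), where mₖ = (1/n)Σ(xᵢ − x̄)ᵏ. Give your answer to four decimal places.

0.0977

x̄ = (14 + 12 + 7 + 6) / 4 = 9.7500
deviations (xᵢ − x̄): 4.2500, 2.2500, -2.7500, -3.7500
Σ(xᵢ − x̄)² = 44.7500 ⇒ m₂ = 44.7500/4 = 11.18750
Σ(xᵢ − x̄)³ = 14.6250 ⇒ m₃ = 14.6250/4 = 3.65625
m₂^(3/2) = 11.18750^(1.5) = 37.41964
g1 = m₃ / m₂^(3/2) = 3.65625 / 37.41964 ≈ 0.0977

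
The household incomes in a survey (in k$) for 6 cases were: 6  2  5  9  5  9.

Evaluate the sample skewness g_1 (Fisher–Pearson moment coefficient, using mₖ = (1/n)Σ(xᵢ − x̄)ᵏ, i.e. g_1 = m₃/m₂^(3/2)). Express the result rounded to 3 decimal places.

x̄ = (6 + 2 + 5 + 9 + 5 + 9) / 6 = 6.0000
deviations (xᵢ − x̄): 0.0000, -4.0000, -1.0000, 3.0000, -1.0000, 3.0000
Σ(xᵢ − x̄)² = 36.0000 ⇒ m₂ = 36.0000/6 = 6.00000
Σ(xᵢ − x̄)³ = -12.0000 ⇒ m₃ = -12.0000/6 = -2.00000
m₂^(3/2) = 6.00000^(1.5) = 14.69694
g_1 = m₃ / m₂^(3/2) = -2.00000 / 14.69694 ≈ -0.136

-0.136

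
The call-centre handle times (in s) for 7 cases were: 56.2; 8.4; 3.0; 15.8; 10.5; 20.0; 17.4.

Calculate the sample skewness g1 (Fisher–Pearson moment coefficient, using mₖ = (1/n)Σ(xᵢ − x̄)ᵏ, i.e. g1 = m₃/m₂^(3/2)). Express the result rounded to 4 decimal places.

1.5743

x̄ = (56.2 + 8.4 + 3.0 + 15.8 + 10.5 + 20.0 + 17.4) / 7 = 18.7571
deviations (xᵢ − x̄): 37.4429, -10.3571, -15.7571, -2.9571, -8.2571, 1.2429, -1.3571
Σ(xᵢ − x̄)² = 1837.8371 ⇒ m₂ = 1837.8371/7 = 262.54816
Σ(xᵢ − x̄)³ = 46880.9389 ⇒ m₃ = 46880.9389/7 = 6697.27699
m₂^(3/2) = 262.54816^(1.5) = 4254.15664
g1 = m₃ / m₂^(3/2) = 6697.27699 / 4254.15664 ≈ 1.5743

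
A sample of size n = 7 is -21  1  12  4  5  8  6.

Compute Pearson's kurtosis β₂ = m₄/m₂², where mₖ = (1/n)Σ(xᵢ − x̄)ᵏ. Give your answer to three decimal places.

4.317

x̄ = 2.1429
Σ(xᵢ − x̄)² = 694.8571 ⇒ m₂ = 99.26531
Σ(xᵢ − x̄)⁴ = 297777.8076 ⇒ m₄ = 42539.68680
m₂² = 9853.60100
β₂ = m₄/m₂² = 42539.68680 / 9853.60100 ≈ 4.317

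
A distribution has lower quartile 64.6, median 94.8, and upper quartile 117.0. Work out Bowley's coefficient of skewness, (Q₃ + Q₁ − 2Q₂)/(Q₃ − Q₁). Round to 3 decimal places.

-0.153

numerator: Q₃ + Q₁ − 2Q₂ = 117.0 + 64.6 − 2×94.8 = -8.0000
denominator: Q₃ − Q₁ = 117.0 − 64.6 = 52.4000
Bowley skewness = -8.0000 / 52.4000 ≈ -0.153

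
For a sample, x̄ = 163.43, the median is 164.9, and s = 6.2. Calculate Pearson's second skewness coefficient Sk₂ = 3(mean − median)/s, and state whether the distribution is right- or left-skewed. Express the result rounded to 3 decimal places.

-0.711, left-skewed

Sk₂ = 3(163.43 − 164.9) / 6.2 = 3 × -1.4700 / 6.2
    = -4.4100 / 6.2 ≈ -0.711
Sk₂ < 0 ⇒ mean < median ⇒ left-skewed (negative skew).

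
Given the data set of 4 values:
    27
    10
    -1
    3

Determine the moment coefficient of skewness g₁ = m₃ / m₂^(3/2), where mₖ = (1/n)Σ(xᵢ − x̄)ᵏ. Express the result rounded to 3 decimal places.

0.729

x̄ = (27 + 10 - 1 + 3) / 4 = 9.7500
deviations (xᵢ − x̄): 17.2500, 0.2500, -10.7500, -6.7500
Σ(xᵢ − x̄)² = 458.7500 ⇒ m₂ = 458.7500/4 = 114.68750
Σ(xᵢ − x̄)³ = 3583.1250 ⇒ m₃ = 3583.1250/4 = 895.78125
m₂^(3/2) = 114.68750^(1.5) = 1228.21424
g₁ = m₃ / m₂^(3/2) = 895.78125 / 1228.21424 ≈ 0.729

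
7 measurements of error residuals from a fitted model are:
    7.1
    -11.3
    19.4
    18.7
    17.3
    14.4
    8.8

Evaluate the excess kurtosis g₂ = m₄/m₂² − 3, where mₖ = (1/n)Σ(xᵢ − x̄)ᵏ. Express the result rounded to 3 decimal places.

0.507

x̄ = 10.6286
Σ(xᵢ − x̄)² = 697.4743 ⇒ m₂ = 99.63918
Σ(xᵢ − x̄)⁴ = 243741.6790 ⇒ m₄ = 34820.23986
m₂² = 9927.96692
g₂ = m₄/m₂² − 3 = 3.50729 − 3 ≈ 0.507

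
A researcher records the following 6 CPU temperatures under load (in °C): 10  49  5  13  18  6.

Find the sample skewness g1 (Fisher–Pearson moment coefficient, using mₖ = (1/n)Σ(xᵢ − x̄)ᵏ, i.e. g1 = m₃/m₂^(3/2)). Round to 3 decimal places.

1.473

x̄ = (10 + 49 + 5 + 13 + 18 + 6) / 6 = 16.8333
deviations (xᵢ − x̄): -6.8333, 32.1667, -11.8333, -3.8333, 1.1667, -10.8333
Σ(xᵢ − x̄)² = 1354.8333 ⇒ m₂ = 1354.8333/6 = 225.80556
Σ(xᵢ − x̄)³ = 29980.4444 ⇒ m₃ = 29980.4444/6 = 4996.74074
m₂^(3/2) = 225.80556^(1.5) = 3393.14121
g1 = m₃ / m₂^(3/2) = 4996.74074 / 3393.14121 ≈ 1.473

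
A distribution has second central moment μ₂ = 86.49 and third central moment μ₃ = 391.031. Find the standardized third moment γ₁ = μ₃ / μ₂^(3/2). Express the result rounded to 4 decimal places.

σ = √μ₂ = √86.49 = 9.30000
σ³ = μ₂^(3/2) = 804.35700
γ₁ = μ₃/σ³ = 391.031 / 804.35700 ≈ 0.4861

0.4861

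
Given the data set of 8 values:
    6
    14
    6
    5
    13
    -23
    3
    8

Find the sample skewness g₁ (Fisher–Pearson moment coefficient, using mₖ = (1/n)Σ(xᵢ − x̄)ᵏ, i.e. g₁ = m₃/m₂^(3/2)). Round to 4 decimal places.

x̄ = (6 + 14 + 6 + 5 + 13 - 23 + 3 + 8) / 8 = 4.0000
deviations (xᵢ − x̄): 2.0000, 10.0000, 2.0000, 1.0000, 9.0000, -27.0000, -1.0000, 4.0000
Σ(xᵢ − x̄)² = 936.0000 ⇒ m₂ = 936.0000/8 = 117.00000
Σ(xᵢ − x̄)³ = -17874.0000 ⇒ m₃ = -17874.0000/8 = -2234.25000
m₂^(3/2) = 117.00000^(1.5) = 1265.54850
g₁ = m₃ / m₂^(3/2) = -2234.25000 / 1265.54850 ≈ -1.7654

-1.7654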